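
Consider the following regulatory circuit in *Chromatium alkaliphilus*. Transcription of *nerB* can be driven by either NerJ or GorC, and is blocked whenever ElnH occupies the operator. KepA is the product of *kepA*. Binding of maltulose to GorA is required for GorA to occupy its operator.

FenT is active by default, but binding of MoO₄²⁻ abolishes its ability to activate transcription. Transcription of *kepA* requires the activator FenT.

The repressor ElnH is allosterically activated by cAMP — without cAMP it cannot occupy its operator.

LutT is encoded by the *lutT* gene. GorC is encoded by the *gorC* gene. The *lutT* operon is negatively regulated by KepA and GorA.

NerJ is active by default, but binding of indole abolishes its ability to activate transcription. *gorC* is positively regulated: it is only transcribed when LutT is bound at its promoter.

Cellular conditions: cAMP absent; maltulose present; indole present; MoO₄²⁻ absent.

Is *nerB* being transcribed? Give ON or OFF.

Indole is present, so NerJ is inactive.
MoO₄²⁻ is absent, so FenT is active.
No repressor is bound and FenT is active, so *kepA* is transcribed.
So KepA is produced and active.
Maltulose is present, so GorA is active.
With repressor KepA bound, *lutT* is not transcribed.
So LutT is not produced.
Required activator LutT is absent, so *gorC* is not transcribed.
So GorC is not produced.
cAMP is absent, so ElnH is inactive.
No activator is available at the *nerB* promoter, so *nerB* is not transcribed.

OFF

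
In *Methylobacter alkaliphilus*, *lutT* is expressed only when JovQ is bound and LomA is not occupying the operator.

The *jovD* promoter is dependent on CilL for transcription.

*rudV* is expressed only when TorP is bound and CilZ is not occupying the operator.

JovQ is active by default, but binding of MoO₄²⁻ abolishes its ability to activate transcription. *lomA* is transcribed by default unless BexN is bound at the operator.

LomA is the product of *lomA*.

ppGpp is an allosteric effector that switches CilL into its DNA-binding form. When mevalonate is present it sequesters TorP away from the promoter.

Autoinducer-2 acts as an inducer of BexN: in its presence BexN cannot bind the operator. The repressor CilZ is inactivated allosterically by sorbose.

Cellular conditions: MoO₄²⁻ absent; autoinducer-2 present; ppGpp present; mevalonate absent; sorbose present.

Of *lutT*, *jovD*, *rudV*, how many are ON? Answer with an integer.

MoO₄²⁻ is absent, so JovQ is active.
Autoinducer-2 is present, so BexN is inactive.
With no repressor bound, *lomA* is transcribed.
So LomA is produced and active.
With repressor LomA bound, *lutT* is not transcribed.
→ *lutT* is OFF.
ppGpp is present, so CilL is active.
No repressor is bound and CilL is active, so *jovD* is transcribed.
→ *jovD* is ON.
Sorbose is present, so CilZ is inactive.
Mevalonate is absent, so TorP is active.
No repressor is bound and TorP is active, so *rudV* is transcribed.
→ *rudV* is ON.
2 of the 3 genes are transcribed.

2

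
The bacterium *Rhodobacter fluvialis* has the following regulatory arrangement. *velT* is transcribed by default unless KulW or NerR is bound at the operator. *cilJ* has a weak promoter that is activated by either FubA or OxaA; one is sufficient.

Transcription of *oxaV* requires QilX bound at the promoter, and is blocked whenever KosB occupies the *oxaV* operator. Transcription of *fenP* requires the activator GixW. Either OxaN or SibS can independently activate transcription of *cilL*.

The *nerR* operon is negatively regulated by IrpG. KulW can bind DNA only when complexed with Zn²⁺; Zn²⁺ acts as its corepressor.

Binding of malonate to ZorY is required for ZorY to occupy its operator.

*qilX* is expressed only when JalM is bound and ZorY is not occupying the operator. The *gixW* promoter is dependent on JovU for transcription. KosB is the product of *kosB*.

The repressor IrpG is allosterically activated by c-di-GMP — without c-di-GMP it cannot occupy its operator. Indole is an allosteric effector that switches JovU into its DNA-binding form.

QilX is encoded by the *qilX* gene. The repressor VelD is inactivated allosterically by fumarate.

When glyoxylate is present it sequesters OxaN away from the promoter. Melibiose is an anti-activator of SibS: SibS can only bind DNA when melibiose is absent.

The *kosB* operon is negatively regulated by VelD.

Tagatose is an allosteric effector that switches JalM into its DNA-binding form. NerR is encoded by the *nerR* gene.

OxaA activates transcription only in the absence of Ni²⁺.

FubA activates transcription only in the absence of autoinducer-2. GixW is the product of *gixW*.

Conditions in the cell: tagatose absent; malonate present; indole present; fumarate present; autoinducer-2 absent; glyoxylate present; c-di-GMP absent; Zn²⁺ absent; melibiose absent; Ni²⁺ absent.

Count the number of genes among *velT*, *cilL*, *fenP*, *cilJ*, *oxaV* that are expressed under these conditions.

3

Zn²⁺ is absent, so KulW is inactive.
c-di-GMP is absent, so IrpG is inactive.
With no repressor bound, *nerR* is transcribed.
So NerR is produced and active.
With repressor NerR bound, *velT* is not transcribed.
→ *velT* is OFF.
Glyoxylate is present, so OxaN is inactive.
Melibiose is absent, so SibS is active.
Activator SibS is present, so *cilL* is transcribed.
→ *cilL* is ON.
Indole is present, so JovU is active.
No repressor is bound and JovU is active, so *gixW* is transcribed.
So GixW is produced and active.
No repressor is bound and GixW is active, so *fenP* is transcribed.
→ *fenP* is ON.
Autoinducer-2 is absent, so FubA is active.
Ni²⁺ is absent, so OxaA is active.
Activator FubA is present, so *cilJ* is transcribed.
→ *cilJ* is ON.
Malonate is present, so ZorY is active.
Tagatose is absent, so JalM is inactive.
With repressor ZorY bound, *qilX* is not transcribed.
So QilX is not produced.
Fumarate is present, so VelD is inactive.
With no repressor bound, *kosB* is transcribed.
So KosB is produced and active.
With repressor KosB bound, *oxaV* is not transcribed.
→ *oxaV* is OFF.
3 of the 5 genes are transcribed.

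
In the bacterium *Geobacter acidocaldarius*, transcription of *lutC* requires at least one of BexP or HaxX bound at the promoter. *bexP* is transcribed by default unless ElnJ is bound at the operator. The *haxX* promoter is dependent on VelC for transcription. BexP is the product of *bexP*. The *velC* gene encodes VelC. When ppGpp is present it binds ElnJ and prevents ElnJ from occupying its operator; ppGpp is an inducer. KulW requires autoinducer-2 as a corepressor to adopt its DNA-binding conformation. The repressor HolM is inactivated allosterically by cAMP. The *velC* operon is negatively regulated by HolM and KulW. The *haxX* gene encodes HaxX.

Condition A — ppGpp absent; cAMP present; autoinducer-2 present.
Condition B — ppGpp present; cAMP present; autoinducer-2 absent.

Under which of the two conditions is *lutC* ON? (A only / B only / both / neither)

Condition A:
ppGpp is absent, so ElnJ is active.
With repressor ElnJ bound, *bexP* is not transcribed.
So BexP is not produced.
cAMP is present, so HolM is inactive.
Autoinducer-2 is present, so KulW is active.
With repressor KulW bound, *velC* is not transcribed.
So VelC is not produced.
Required activator VelC is absent, so *haxX* is not transcribed.
So HaxX is not produced.
No activator is available at the *lutC* promoter, so *lutC* is not transcribed.
→ *lutC* is OFF in A.
Condition B:
ppGpp is present, so ElnJ is inactive.
With no repressor bound, *bexP* is transcribed.
So BexP is produced and active.
cAMP is present, so HolM is inactive.
Autoinducer-2 is absent, so KulW is inactive.
With no repressor bound, *velC* is transcribed.
So VelC is produced and active.
No repressor is bound and VelC is active, so *haxX* is transcribed.
So HaxX is produced and active.
Activator BexP is present, so *lutC* is transcribed.
→ *lutC* is ON in B.

B only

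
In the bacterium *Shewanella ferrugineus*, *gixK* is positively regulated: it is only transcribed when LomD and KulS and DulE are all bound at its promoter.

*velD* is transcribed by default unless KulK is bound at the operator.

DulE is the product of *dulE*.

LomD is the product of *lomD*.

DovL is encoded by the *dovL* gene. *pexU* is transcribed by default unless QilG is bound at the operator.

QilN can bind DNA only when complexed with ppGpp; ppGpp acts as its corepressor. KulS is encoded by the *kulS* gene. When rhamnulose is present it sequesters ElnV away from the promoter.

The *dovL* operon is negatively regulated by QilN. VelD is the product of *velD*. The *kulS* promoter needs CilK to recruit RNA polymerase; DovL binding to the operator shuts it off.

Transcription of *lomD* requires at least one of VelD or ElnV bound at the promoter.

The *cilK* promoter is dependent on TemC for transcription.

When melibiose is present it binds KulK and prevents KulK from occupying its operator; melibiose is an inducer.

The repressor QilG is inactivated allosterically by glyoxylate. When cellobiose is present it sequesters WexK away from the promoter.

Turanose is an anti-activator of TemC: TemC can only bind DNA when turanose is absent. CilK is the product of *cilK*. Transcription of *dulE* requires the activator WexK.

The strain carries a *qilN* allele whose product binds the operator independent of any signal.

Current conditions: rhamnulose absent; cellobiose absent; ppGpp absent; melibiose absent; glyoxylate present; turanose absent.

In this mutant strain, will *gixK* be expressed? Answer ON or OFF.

Melibiose is absent, so KulK is active.
With repressor KulK bound, *velD* is not transcribed.
So VelD is not produced.
Rhamnulose is absent, so ElnV is active.
Activator ElnV is present, so *lomD* is transcribed.
So LomD is produced and active.
QilN is constitutively active in this strain.
With repressor QilN bound, *dovL* is not transcribed.
So DovL is not produced.
Turanose is absent, so TemC is active.
No repressor is bound and TemC is active, so *cilK* is transcribed.
So CilK is produced and active.
No repressor is bound and CilK is active, so *kulS* is transcribed.
So KulS is produced and active.
Cellobiose is absent, so WexK is active.
No repressor is bound and WexK is active, so *dulE* is transcribed.
So DulE is produced and active.
No repressor is bound and LomD and KulS and DulE are active, so *gixK* is transcribed.

ON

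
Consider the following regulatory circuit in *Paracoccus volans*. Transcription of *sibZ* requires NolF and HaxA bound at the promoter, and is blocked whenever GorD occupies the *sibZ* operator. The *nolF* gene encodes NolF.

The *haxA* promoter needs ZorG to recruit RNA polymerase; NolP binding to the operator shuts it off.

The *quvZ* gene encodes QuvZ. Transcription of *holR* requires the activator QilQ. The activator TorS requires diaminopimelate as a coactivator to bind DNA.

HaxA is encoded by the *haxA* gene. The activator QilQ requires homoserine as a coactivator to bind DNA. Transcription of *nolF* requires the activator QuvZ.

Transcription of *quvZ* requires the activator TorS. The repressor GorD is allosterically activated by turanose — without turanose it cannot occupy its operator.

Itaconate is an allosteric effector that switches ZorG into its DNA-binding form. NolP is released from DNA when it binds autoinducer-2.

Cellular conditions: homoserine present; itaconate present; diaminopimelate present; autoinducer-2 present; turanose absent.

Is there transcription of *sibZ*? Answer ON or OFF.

ON

Diaminopimelate is present, so TorS is active.
No repressor is bound and TorS is active, so *quvZ* is transcribed.
So QuvZ is produced and active.
No repressor is bound and QuvZ is active, so *nolF* is transcribed.
So NolF is produced and active.
Turanose is absent, so GorD is inactive.
Autoinducer-2 is present, so NolP is inactive.
Itaconate is present, so ZorG is active.
No repressor is bound and ZorG is active, so *haxA* is transcribed.
So HaxA is produced and active.
No repressor is bound and NolF and HaxA are active, so *sibZ* is transcribed.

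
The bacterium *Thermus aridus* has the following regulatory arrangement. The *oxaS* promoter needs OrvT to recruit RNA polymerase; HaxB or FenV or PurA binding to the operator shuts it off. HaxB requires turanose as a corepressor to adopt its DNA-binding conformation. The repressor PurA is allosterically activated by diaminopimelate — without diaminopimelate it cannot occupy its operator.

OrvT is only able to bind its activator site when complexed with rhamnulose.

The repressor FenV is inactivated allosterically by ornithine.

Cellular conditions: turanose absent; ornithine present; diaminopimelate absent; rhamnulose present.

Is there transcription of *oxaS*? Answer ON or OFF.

ON

Turanose is absent, so HaxB is inactive.
Rhamnulose is present, so OrvT is active.
Ornithine is present, so FenV is inactive.
Diaminopimelate is absent, so PurA is inactive.
No repressor is bound and OrvT is active, so *oxaS* is transcribed.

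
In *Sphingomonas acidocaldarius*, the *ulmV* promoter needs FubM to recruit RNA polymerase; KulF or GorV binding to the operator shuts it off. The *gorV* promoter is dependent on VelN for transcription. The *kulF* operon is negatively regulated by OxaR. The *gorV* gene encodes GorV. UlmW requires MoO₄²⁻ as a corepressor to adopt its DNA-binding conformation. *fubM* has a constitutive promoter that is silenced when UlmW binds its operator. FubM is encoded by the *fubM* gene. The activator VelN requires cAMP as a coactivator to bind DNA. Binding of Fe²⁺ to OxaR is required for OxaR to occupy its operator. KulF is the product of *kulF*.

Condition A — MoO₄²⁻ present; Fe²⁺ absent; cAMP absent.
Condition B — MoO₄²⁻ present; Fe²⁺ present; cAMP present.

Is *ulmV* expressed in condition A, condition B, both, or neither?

Condition A:
MoO₄²⁻ is present, so UlmW is active.
With repressor UlmW bound, *fubM* is not transcribed.
So FubM is not produced.
Fe²⁺ is absent, so OxaR is inactive.
With no repressor bound, *kulF* is transcribed.
So KulF is produced and active.
cAMP is absent, so VelN is inactive.
Required activator VelN is absent, so *gorV* is not transcribed.
So GorV is not produced.
With repressor KulF bound, *ulmV* is not transcribed.
→ *ulmV* is OFF in A.
Condition B:
MoO₄²⁻ is present, so UlmW is active.
With repressor UlmW bound, *fubM* is not transcribed.
So FubM is not produced.
Fe²⁺ is present, so OxaR is active.
With repressor OxaR bound, *kulF* is not transcribed.
So KulF is not produced.
cAMP is present, so VelN is active.
No repressor is bound and VelN is active, so *gorV* is transcribed.
So GorV is produced and active.
With repressor GorV bound, *ulmV* is not transcribed.
→ *ulmV* is OFF in B.

neither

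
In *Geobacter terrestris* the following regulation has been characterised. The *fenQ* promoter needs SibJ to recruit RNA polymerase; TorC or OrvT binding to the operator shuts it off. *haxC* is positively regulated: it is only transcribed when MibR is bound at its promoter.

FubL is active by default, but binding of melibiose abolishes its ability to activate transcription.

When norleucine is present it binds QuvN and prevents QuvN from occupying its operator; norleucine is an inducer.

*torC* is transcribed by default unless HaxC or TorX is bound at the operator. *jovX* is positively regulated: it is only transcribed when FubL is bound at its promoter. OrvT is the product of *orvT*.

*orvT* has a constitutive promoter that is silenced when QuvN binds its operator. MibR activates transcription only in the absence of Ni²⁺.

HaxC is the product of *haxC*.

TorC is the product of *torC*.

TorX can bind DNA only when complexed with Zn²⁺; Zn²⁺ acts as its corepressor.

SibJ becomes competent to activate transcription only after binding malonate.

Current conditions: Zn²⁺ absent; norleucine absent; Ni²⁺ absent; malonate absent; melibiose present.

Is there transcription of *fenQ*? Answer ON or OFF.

Ni²⁺ is absent, so MibR is active.
No repressor is bound and MibR is active, so *haxC* is transcribed.
So HaxC is produced and active.
Zn²⁺ is absent, so TorX is inactive.
With repressor HaxC bound, *torC* is not transcribed.
So TorC is not produced.
Norleucine is absent, so QuvN is active.
With repressor QuvN bound, *orvT* is not transcribed.
So OrvT is not produced.
Malonate is absent, so SibJ is inactive.
Required activator SibJ is absent, so *fenQ* is not transcribed.

OFF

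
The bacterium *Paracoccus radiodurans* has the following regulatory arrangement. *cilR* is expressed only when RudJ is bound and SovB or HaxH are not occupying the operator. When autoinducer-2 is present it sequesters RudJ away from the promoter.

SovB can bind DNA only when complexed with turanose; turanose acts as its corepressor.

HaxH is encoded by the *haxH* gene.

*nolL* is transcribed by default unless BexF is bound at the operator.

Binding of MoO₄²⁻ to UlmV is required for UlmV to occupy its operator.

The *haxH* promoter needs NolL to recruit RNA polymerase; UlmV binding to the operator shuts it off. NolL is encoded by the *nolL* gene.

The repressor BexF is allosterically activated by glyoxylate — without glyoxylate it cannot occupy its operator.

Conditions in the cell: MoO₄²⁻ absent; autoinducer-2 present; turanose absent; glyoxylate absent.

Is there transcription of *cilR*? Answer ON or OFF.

OFF

Turanose is absent, so SovB is inactive.
Glyoxylate is absent, so BexF is inactive.
With no repressor bound, *nolL* is transcribed.
So NolL is produced and active.
MoO₄²⁻ is absent, so UlmV is inactive.
No repressor is bound and NolL is active, so *haxH* is transcribed.
So HaxH is produced and active.
Autoinducer-2 is present, so RudJ is inactive.
With repressor HaxH bound, *cilR* is not transcribed.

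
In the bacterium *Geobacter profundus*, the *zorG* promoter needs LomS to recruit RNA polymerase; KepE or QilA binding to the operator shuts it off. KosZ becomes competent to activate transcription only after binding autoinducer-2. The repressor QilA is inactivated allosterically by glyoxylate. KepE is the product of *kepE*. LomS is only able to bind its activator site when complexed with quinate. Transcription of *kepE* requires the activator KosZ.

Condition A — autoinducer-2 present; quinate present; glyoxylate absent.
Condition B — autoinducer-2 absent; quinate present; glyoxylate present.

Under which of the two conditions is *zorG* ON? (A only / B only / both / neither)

Condition A:
Autoinducer-2 is present, so KosZ is active.
No repressor is bound and KosZ is active, so *kepE* is transcribed.
So KepE is produced and active.
Quinate is present, so LomS is active.
Glyoxylate is absent, so QilA is active.
With repressor KepE bound, *zorG* is not transcribed.
→ *zorG* is OFF in A.
Condition B:
Autoinducer-2 is absent, so KosZ is inactive.
Required activator KosZ is absent, so *kepE* is not transcribed.
So KepE is not produced.
Quinate is present, so LomS is active.
Glyoxylate is present, so QilA is inactive.
No repressor is bound and LomS is active, so *zorG* is transcribed.
→ *zorG* is ON in B.

B only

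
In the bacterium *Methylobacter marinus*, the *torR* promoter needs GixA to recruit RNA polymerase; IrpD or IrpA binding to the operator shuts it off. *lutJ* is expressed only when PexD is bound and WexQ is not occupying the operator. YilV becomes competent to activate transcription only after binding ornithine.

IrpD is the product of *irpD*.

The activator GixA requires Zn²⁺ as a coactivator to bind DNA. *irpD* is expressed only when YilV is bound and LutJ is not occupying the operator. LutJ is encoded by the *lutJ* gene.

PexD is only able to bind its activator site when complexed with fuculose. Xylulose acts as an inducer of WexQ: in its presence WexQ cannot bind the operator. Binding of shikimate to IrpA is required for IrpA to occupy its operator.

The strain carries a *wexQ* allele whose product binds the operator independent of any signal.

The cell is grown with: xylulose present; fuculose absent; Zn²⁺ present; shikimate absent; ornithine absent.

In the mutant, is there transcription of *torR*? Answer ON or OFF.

Fuculose is absent, so PexD is inactive.
WexQ is constitutively active in this strain.
With repressor WexQ bound, *lutJ* is not transcribed.
So LutJ is not produced.
Ornithine is absent, so YilV is inactive.
Required activator YilV is absent, so *irpD* is not transcribed.
So IrpD is not produced.
Shikimate is absent, so IrpA is inactive.
Zn²⁺ is present, so GixA is active.
No repressor is bound and GixA is active, so *torR* is transcribed.

ON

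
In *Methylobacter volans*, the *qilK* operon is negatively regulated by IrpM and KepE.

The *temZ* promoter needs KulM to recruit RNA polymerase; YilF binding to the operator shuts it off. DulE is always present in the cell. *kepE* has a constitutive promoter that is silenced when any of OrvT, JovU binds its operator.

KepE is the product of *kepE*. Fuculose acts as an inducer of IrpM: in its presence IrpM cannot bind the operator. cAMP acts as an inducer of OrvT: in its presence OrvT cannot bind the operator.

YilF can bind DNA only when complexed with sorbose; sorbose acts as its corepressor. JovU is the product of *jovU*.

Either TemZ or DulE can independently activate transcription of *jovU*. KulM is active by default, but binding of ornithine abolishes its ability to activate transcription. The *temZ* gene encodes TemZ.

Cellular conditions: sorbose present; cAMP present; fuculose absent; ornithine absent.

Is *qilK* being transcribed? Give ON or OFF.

Fuculose is absent, so IrpM is active.
cAMP is present, so OrvT is inactive.
Sorbose is present, so YilF is active.
Ornithine is absent, so KulM is active.
With repressor YilF bound, *temZ* is not transcribed.
So TemZ is not produced.
DulE is produced constitutively and is active.
Activator DulE is present, so *jovU* is transcribed.
So JovU is produced and active.
With repressor JovU bound, *kepE* is not transcribed.
So KepE is not produced.
With repressor IrpM bound, *qilK* is not transcribed.

OFF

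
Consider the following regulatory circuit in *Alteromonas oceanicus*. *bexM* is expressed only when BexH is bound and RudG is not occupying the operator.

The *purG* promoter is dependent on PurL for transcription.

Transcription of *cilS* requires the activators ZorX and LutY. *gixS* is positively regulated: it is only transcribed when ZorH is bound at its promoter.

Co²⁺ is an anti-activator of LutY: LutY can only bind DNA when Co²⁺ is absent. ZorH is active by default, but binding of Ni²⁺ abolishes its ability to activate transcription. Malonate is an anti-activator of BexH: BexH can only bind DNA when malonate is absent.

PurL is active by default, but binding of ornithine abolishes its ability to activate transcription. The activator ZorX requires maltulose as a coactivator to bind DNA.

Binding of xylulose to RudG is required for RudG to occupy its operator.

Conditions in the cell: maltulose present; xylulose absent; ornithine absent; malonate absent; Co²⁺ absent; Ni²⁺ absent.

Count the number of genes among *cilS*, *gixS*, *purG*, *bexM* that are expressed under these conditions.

Maltulose is present, so ZorX is active.
Co²⁺ is absent, so LutY is active.
No repressor is bound and ZorX and LutY are active, so *cilS* is transcribed.
→ *cilS* is ON.
Ni²⁺ is absent, so ZorH is active.
No repressor is bound and ZorH is active, so *gixS* is transcribed.
→ *gixS* is ON.
Ornithine is absent, so PurL is active.
No repressor is bound and PurL is active, so *purG* is transcribed.
→ *purG* is ON.
Malonate is absent, so BexH is active.
Xylulose is absent, so RudG is inactive.
No repressor is bound and BexH is active, so *bexM* is transcribed.
→ *bexM* is ON.
4 of the 4 genes are transcribed.

4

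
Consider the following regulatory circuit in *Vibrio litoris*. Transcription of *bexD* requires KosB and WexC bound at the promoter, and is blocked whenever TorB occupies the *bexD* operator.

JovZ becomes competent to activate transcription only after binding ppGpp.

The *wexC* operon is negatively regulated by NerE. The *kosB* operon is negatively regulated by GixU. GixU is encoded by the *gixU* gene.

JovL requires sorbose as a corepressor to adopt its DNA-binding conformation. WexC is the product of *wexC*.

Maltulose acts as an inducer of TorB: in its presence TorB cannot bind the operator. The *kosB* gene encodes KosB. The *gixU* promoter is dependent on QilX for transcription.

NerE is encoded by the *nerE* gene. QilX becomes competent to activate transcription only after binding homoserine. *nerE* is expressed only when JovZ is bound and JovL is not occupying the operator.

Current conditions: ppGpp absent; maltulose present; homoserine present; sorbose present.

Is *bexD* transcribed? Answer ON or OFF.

Maltulose is present, so TorB is inactive.
Homoserine is present, so QilX is active.
No repressor is bound and QilX is active, so *gixU* is transcribed.
So GixU is produced and active.
With repressor GixU bound, *kosB* is not transcribed.
So KosB is not produced.
ppGpp is absent, so JovZ is inactive.
Sorbose is present, so JovL is active.
With repressor JovL bound, *nerE* is not transcribed.
So NerE is not produced.
With no repressor bound, *wexC* is transcribed.
So WexC is produced and active.
Required activator KosB is absent, so *bexD* is not transcribed.

OFF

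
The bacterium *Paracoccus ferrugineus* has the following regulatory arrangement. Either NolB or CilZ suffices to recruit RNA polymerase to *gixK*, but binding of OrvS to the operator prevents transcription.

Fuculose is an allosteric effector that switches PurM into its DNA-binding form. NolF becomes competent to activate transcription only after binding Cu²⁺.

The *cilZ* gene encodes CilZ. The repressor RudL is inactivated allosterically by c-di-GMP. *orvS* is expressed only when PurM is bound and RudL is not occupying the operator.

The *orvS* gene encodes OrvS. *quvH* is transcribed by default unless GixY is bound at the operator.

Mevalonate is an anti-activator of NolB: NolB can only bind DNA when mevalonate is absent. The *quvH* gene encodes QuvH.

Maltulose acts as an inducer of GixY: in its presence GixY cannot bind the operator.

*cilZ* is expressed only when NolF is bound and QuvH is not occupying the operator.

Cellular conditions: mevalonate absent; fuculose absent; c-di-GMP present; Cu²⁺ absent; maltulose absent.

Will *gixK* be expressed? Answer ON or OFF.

Mevalonate is absent, so NolB is active.
Maltulose is absent, so GixY is active.
With repressor GixY bound, *quvH* is not transcribed.
So QuvH is not produced.
Cu²⁺ is absent, so NolF is inactive.
Required activator NolF is absent, so *cilZ* is not transcribed.
So CilZ is not produced.
c-di-GMP is present, so RudL is inactive.
Fuculose is absent, so PurM is inactive.
Required activator PurM is absent, so *orvS* is not transcribed.
So OrvS is not produced.
Activator NolB is present, so *gixK* is transcribed.

ON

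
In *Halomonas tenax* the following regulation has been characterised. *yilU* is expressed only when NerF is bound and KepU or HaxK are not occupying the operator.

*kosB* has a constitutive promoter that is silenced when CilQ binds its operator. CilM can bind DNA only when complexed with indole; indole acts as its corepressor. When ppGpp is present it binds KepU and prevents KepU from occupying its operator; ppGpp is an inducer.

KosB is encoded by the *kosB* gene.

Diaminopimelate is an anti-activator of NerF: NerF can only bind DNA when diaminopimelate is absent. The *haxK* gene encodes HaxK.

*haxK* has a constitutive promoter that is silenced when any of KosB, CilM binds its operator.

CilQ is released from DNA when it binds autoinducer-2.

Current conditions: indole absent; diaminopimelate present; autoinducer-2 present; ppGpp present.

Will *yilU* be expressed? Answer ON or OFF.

Diaminopimelate is present, so NerF is inactive.
ppGpp is present, so KepU is inactive.
Autoinducer-2 is present, so CilQ is inactive.
With no repressor bound, *kosB* is transcribed.
So KosB is produced and active.
Indole is absent, so CilM is inactive.
With repressor KosB bound, *haxK* is not transcribed.
So HaxK is not produced.
Required activator NerF is absent, so *yilU* is not transcribed.

OFF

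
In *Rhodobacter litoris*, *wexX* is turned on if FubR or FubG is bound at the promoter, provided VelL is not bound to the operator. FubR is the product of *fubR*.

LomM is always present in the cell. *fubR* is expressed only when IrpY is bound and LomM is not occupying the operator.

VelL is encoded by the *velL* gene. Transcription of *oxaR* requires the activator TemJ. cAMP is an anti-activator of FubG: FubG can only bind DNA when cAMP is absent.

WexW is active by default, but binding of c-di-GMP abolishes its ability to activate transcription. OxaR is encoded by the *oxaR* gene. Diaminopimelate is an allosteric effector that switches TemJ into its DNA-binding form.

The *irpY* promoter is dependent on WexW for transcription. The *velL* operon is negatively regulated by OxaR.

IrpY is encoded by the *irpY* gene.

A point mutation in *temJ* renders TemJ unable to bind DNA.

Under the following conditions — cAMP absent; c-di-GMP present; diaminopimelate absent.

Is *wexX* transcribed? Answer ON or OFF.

OFF

c-di-GMP is present, so WexW is inactive.
Required activator WexW is absent, so *irpY* is not transcribed.
So IrpY is not produced.
LomM is produced constitutively and is active.
With repressor LomM bound, *fubR* is not transcribed.
So FubR is not produced.
cAMP is absent, so FubG is active.
TemJ is non-functional in this strain, so it has no effect.
Required activator TemJ is absent, so *oxaR* is not transcribed.
So OxaR is not produced.
With no repressor bound, *velL* is transcribed.
So VelL is produced and active.
With repressor VelL bound, *wexX* is not transcribed.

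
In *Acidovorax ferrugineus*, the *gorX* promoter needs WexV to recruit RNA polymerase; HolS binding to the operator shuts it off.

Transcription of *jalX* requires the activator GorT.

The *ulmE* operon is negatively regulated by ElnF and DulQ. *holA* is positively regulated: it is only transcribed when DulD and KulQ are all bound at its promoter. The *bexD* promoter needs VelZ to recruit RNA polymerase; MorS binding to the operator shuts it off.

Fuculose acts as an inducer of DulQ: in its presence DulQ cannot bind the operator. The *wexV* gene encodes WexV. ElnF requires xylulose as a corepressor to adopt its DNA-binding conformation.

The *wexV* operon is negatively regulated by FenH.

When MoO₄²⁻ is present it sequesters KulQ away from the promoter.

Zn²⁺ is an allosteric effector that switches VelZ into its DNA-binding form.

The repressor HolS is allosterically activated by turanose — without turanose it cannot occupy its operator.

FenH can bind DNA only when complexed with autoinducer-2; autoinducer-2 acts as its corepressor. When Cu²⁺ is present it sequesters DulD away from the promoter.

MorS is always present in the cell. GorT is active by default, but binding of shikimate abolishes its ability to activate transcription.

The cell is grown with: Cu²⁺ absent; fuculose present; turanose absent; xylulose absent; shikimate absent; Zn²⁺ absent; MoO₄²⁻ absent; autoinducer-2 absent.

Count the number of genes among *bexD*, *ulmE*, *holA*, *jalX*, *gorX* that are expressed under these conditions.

4

Zn²⁺ is absent, so VelZ is inactive.
MorS is produced constitutively and is active.
With repressor MorS bound, *bexD* is not transcribed.
→ *bexD* is OFF.
Xylulose is absent, so ElnF is inactive.
Fuculose is present, so DulQ is inactive.
With no repressor bound, *ulmE* is transcribed.
→ *ulmE* is ON.
Cu²⁺ is absent, so DulD is active.
MoO₄²⁻ is absent, so KulQ is active.
No repressor is bound and DulD and KulQ are active, so *holA* is transcribed.
→ *holA* is ON.
Shikimate is absent, so GorT is active.
No repressor is bound and GorT is active, so *jalX* is transcribed.
→ *jalX* is ON.
Autoinducer-2 is absent, so FenH is inactive.
With no repressor bound, *wexV* is transcribed.
So WexV is produced and active.
Turanose is absent, so HolS is inactive.
No repressor is bound and WexV is active, so *gorX* is transcribed.
→ *gorX* is ON.
4 of the 5 genes are transcribed.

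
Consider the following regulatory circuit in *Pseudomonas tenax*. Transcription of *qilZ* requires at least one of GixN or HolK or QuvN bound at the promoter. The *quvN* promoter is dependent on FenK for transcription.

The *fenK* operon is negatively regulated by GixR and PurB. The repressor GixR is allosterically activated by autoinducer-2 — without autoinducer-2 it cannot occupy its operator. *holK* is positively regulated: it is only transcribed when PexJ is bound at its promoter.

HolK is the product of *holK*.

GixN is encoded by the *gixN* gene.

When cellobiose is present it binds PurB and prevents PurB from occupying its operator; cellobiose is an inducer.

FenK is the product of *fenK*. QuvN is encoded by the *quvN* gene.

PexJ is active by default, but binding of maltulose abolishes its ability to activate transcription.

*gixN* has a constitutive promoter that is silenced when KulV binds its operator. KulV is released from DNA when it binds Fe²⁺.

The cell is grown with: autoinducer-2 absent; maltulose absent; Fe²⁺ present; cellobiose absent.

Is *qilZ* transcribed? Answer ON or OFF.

Fe²⁺ is present, so KulV is inactive.
With no repressor bound, *gixN* is transcribed.
So GixN is produced and active.
Maltulose is absent, so PexJ is active.
No repressor is bound and PexJ is active, so *holK* is transcribed.
So HolK is produced and active.
Autoinducer-2 is absent, so GixR is inactive.
Cellobiose is absent, so PurB is active.
With repressor PurB bound, *fenK* is not transcribed.
So FenK is not produced.
Required activator FenK is absent, so *quvN* is not transcribed.
So QuvN is not produced.
Activator GixN is present, so *qilZ* is transcribed.

ON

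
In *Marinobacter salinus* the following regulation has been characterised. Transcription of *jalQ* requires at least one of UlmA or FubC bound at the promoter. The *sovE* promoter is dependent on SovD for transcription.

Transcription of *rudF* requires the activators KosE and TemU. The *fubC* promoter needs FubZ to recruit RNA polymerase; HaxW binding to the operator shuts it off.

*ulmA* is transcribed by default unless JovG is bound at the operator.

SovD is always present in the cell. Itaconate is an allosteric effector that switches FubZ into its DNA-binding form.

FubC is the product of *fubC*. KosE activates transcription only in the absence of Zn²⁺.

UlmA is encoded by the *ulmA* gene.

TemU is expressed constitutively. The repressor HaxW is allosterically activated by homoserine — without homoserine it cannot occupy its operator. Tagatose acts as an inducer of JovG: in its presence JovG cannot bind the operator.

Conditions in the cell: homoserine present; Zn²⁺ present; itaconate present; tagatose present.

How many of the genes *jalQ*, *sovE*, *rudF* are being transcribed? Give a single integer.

Tagatose is present, so JovG is inactive.
With no repressor bound, *ulmA* is transcribed.
So UlmA is produced and active.
Itaconate is present, so FubZ is active.
Homoserine is present, so HaxW is active.
With repressor HaxW bound, *fubC* is not transcribed.
So FubC is not produced.
Activator UlmA is present, so *jalQ* is transcribed.
→ *jalQ* is ON.
SovD is produced constitutively and is active.
No repressor is bound and SovD is active, so *sovE* is transcribed.
→ *sovE* is ON.
Zn²⁺ is present, so KosE is inactive.
TemU is produced constitutively and is active.
Required activator KosE is absent, so *rudF* is not transcribed.
→ *rudF* is OFF.
2 of the 3 genes are transcribed.

2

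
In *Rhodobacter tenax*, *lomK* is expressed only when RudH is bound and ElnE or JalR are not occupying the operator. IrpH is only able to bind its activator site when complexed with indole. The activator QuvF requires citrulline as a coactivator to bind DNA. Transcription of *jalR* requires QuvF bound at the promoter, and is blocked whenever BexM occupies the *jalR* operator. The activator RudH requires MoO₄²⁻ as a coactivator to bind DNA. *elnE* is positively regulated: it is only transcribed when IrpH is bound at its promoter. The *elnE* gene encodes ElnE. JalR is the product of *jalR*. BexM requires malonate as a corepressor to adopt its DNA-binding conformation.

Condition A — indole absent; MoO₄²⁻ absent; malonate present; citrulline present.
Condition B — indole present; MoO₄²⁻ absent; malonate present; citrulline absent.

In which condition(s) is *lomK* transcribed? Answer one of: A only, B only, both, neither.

Condition A:
Indole is absent, so IrpH is inactive.
Required activator IrpH is absent, so *elnE* is not transcribed.
So ElnE is not produced.
MoO₄²⁻ is absent, so RudH is inactive.
Malonate is present, so BexM is active.
Citrulline is present, so QuvF is active.
With repressor BexM bound, *jalR* is not transcribed.
So JalR is not produced.
Required activator RudH is absent, so *lomK* is not transcribed.
→ *lomK* is OFF in A.
Condition B:
Indole is present, so IrpH is active.
No repressor is bound and IrpH is active, so *elnE* is transcribed.
So ElnE is produced and active.
MoO₄²⁻ is absent, so RudH is inactive.
Malonate is present, so BexM is active.
Citrulline is absent, so QuvF is inactive.
With repressor BexM bound, *jalR* is not transcribed.
So JalR is not produced.
With repressor ElnE bound, *lomK* is not transcribed.
→ *lomK* is OFF in B.

neither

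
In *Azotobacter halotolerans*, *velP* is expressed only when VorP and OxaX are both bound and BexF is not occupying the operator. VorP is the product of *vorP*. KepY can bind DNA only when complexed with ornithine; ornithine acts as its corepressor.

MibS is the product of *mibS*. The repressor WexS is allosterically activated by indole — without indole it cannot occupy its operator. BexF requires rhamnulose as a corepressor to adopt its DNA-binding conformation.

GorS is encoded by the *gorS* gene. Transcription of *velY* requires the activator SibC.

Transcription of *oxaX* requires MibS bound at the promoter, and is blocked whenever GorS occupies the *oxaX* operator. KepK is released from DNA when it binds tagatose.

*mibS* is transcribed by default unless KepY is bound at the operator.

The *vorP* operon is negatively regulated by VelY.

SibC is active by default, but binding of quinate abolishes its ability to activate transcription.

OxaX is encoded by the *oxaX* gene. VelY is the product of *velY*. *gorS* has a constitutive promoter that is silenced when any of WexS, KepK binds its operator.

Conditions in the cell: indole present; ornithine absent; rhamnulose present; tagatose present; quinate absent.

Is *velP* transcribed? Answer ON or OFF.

OFF

Quinate is absent, so SibC is active.
No repressor is bound and SibC is active, so *velY* is transcribed.
So VelY is produced and active.
With repressor VelY bound, *vorP* is not transcribed.
So VorP is not produced.
Ornithine is absent, so KepY is inactive.
With no repressor bound, *mibS* is transcribed.
So MibS is produced and active.
Indole is present, so WexS is active.
Tagatose is present, so KepK is inactive.
With repressor WexS bound, *gorS* is not transcribed.
So GorS is not produced.
No repressor is bound and MibS is active, so *oxaX* is transcribed.
So OxaX is produced and active.
Rhamnulose is present, so BexF is active.
With repressor BexF bound, *velP* is not transcribed.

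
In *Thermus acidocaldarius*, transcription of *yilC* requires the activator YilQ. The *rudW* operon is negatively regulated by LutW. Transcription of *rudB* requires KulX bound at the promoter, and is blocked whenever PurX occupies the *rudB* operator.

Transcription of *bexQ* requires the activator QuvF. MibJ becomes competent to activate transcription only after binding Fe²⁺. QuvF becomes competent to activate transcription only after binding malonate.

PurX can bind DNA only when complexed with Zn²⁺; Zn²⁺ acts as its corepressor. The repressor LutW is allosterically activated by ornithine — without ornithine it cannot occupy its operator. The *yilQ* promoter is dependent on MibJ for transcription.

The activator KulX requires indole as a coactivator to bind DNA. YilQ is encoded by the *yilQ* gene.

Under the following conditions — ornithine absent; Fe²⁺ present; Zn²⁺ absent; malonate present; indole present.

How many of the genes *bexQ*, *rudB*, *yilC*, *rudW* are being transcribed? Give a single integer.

4

Malonate is present, so QuvF is active.
No repressor is bound and QuvF is active, so *bexQ* is transcribed.
→ *bexQ* is ON.
Zn²⁺ is absent, so PurX is inactive.
Indole is present, so KulX is active.
No repressor is bound and KulX is active, so *rudB* is transcribed.
→ *rudB* is ON.
Fe²⁺ is present, so MibJ is active.
No repressor is bound and MibJ is active, so *yilQ* is transcribed.
So YilQ is produced and active.
No repressor is bound and YilQ is active, so *yilC* is transcribed.
→ *yilC* is ON.
Ornithine is absent, so LutW is inactive.
With no repressor bound, *rudW* is transcribed.
→ *rudW* is ON.
4 of the 4 genes are transcribed.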